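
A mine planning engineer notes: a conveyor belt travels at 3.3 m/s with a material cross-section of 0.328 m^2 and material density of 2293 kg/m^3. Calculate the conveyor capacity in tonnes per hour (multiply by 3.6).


Volumetric flow = speed * area
= 3.3 * 0.328 = 1.0824 m^3/s
Mass flow = volumetric * density
= 1.0824 * 2293 = 2481.9432 kg/s
Convert to t/h: multiply by 3.6
Capacity = 2481.9432 * 3.6
= 8934.9955 t/h

8934.9955 t/h


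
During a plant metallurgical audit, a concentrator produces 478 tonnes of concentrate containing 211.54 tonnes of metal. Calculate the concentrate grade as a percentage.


Grade = (metal in concentrate / concentrate mass) * 100
= (211.54 / 478) * 100
= 0.4425523013 * 100
= 44.2552%

44.2552%


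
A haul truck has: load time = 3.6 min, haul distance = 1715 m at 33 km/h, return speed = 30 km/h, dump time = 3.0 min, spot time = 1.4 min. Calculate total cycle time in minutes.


14.5482 min

Convert haul speed to m/min: 33 * 1000/60 = 550 m/min
Haul time = 1715 / 550 = 3.118181818 min
Convert return speed to m/min: 30 * 1000/60 = 500 m/min
Return time = 1715 / 500 = 3.43 min
Total cycle time:
= 3.6 + 3.118181818 + 3.0 + 3.43 + 1.4
= 14.5482 min


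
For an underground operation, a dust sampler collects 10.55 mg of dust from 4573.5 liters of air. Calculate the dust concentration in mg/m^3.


Convert liters to m^3: 1 m^3 = 1000 L
Concentration = mass / volume * 1000
= 10.55 / 4573.5 * 1000
= 0.002306767246 * 1000
= 2.3068 mg/m^3

2.3068 mg/m^3


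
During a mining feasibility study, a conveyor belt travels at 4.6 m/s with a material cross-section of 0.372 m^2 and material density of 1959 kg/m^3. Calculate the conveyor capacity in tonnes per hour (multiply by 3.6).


Volumetric flow = speed * area
= 4.6 * 0.372 = 1.7112 m^3/s
Mass flow = volumetric * density
= 1.7112 * 1959 = 3352.2408 kg/s
Convert to t/h: multiply by 3.6
Capacity = 3352.2408 * 3.6
= 12068.0669 t/h

12068.0669 t/h


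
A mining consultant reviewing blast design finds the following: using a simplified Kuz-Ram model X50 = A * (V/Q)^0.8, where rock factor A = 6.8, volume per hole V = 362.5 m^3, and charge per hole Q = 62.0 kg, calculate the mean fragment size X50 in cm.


27.9281 cm

Compute V/Q:
V/Q = 362.5 / 62.0 = 5.846774194
Raise to the power 0.8:
(V/Q)^0.8 = 5.846774194^0.8 = 4.107079005
Multiply by A:
X50 = 6.8 * 4.107079005
= 27.9281 cm


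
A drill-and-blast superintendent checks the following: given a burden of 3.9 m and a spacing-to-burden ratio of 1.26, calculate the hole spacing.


4.914 m

Spacing = burden * ratio
= 3.9 * 1.26
= 4.914 m


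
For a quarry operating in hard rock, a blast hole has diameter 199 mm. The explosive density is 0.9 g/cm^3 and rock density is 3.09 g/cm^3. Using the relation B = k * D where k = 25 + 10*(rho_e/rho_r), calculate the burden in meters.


5.5546 m

First, compute k:
rho_e / rho_r = 0.9 / 3.09 = 0.2912621359
k = 25 + 10 * 0.2912621359 = 27.91262136
Then, compute burden:
B = k * D / 1000 = 27.91262136 * 199 / 1000
= 5554.61165 / 1000
= 5.5546 m


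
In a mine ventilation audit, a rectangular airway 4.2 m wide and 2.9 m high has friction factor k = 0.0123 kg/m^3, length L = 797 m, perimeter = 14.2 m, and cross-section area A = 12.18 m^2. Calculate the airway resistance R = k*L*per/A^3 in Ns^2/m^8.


0.077 Ns^2/m^8

Compute the numerator:
k * L * per = 0.0123 * 797 * 14.2
= 139.20402
Compute the denominator:
A^3 = 12.18^3 = 1806.932232
Resistance:
R = 139.20402 / 1806.932232
= 0.077 Ns^2/m^8


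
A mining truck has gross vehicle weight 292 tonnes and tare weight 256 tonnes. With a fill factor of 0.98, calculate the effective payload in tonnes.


Maximum payload = gross - tare
= 292 - 256 = 36 tonnes
Effective payload = max payload * fill factor
= 36 * 0.98
= 35.28 tonnes

35.28 tonnes


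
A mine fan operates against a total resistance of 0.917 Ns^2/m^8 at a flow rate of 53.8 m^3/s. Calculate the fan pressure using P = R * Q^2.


Compute Q^2:
Q^2 = 53.8^2 = 2894.44
Compute pressure:
P = R * Q^2 = 0.917 * 2894.44
= 2654.2015 Pa

2654.2015 Pa


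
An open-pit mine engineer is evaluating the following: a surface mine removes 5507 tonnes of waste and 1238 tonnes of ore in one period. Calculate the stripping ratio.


Stripping ratio = waste tonnage / ore tonnage
= 5507 / 1238
= 4.4483

4.4483


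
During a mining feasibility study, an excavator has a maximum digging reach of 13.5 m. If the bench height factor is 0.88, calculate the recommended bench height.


11.88 m

Bench height = reach * factor
= 13.5 * 0.88
= 11.88 m


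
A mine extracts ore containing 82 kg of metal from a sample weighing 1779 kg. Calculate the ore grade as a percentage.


Ore grade = (metal mass / ore mass) * 100
= (82 / 1779) * 100
= 0.04609331085 * 100
= 4.6093%

4.6093%


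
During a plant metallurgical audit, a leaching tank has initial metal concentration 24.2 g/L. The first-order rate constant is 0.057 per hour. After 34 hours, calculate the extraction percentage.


Compute the exponent:
-k * t = -0.057 * 34 = -1.938
Remaining concentration:
C = 24.2 * exp(-1.938)
= 24.2 * 0.1439916453
= 3.484597816 g/L
Extracted = 24.2 - 3.484597816 = 20.71540218 g/L
Extraction % = 20.71540218 / 24.2 * 100
= 85.6008%

85.6008%


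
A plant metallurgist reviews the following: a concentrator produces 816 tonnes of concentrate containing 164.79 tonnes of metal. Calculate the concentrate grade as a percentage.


20.1949%

Grade = (metal in concentrate / concentrate mass) * 100
= (164.79 / 816) * 100
= 0.2019485294 * 100
= 20.1949%


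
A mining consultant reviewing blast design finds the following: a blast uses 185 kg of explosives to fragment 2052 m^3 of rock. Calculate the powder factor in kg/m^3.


Powder factor = explosive mass / rock volume
= 185 / 2052
= 0.0902 kg/m^3

0.0902 kg/m^3


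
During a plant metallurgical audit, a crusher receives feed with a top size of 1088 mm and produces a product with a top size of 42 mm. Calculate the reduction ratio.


25.9048

Reduction ratio = feed size / product size
= 1088 / 42
= 25.9048


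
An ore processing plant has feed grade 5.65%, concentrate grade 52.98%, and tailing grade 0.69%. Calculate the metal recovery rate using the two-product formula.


Using the two-product formula:
R = 100 * c * (f - t) / (f * (c - t))
Numerator = 100 * 52.98 * (5.65 - 0.69)
= 100 * 52.98 * 4.96
= 26278.08
Denominator = 5.65 * (52.98 - 0.69)
= 5.65 * 52.29
= 295.4385
R = 26278.08 / 295.4385
= 88.946%

88.946%


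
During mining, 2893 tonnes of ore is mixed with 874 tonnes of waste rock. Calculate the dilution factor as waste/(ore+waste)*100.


23.2015%

Total material = ore + waste
= 2893 + 874 = 3767 tonnes
Dilution = waste / total * 100
= 874 / 3767 * 100
= 0.2320148659 * 100
= 23.2015%


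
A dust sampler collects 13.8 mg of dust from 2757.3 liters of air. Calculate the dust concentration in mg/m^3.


5.0049 mg/m^3

Convert liters to m^3: 1 m^3 = 1000 L
Concentration = mass / volume * 1000
= 13.8 / 2757.3 * 1000
= 0.005004896094 * 1000
= 5.0049 mg/m^3


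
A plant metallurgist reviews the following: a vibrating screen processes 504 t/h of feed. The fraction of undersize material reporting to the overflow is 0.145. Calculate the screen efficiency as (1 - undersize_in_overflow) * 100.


85.5%

Screen efficiency = (1 - fraction of undersize in overflow) * 100
= (1 - 0.145) * 100
= 0.855 * 100
= 85.5%


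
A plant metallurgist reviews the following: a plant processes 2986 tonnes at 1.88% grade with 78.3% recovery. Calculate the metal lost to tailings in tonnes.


12.1817 tonnes

Total metal in feed:
= 2986 * 1.88 / 100 = 56.1368 tonnes
Metal recovered:
= 56.1368 * 78.3 / 100 = 43.9551144 tonnes
Metal lost to tailings:
= 56.1368 - 43.9551144
= 12.1817 tonnes


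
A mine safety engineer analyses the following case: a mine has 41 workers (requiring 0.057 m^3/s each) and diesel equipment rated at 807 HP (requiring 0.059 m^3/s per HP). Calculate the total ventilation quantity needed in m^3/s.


49.95 m^3/s

Airflow for workers:
Q_people = 41 * 0.057 = 2.337 m^3/s
Airflow for diesel equipment:
Q_diesel = 807 * 0.059 = 47.613 m^3/s
Total ventilation:
Q_total = 2.337 + 47.613
= 49.95 m^3/s


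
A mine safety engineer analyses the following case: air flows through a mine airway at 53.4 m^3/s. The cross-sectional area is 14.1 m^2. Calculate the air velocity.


Velocity = flow rate / cross-sectional area
= 53.4 / 14.1
= 3.7872 m/s

3.7872 m/s


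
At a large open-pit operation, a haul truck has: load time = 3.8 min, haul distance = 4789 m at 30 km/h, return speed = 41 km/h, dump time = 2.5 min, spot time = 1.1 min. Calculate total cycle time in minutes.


23.9863 min

Convert haul speed to m/min: 30 * 1000/60 = 500 m/min
Haul time = 4789 / 500 = 9.578 min
Convert return speed to m/min: 41 * 1000/60 = 683.3333333 m/min
Return time = 4789 / 683.3333333 = 7.008292683 min
Total cycle time:
= 3.8 + 9.578 + 2.5 + 7.008292683 + 1.1
= 23.9863 min


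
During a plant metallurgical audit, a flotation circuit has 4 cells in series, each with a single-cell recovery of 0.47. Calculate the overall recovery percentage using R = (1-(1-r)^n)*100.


Complement of single-cell recovery:
1 - r = 1 - 0.47 = 0.53
Raise to power n:
(1 - r)^4 = 0.53^4 = 0.07890481
Overall recovery:
R = (1 - 0.07890481) * 100
= 92.1095%

92.1095%


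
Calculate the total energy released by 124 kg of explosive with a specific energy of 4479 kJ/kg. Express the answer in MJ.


555.396 MJ

Energy = mass * specific_energy / 1000
= 124 * 4479 / 1000
= 555396 / 1000
= 555.396 MJ


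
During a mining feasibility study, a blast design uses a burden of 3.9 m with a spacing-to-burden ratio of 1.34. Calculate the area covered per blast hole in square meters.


First, find the spacing:
Spacing = burden * ratio = 3.9 * 1.34
= 5.226 m
Then, calculate the area:
Area = burden * spacing = 3.9 * 5.226
= 20.3814 m^2

20.3814 m^2


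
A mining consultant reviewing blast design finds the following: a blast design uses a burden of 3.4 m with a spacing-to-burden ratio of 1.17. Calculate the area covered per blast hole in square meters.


13.5252 m^2

First, find the spacing:
Spacing = burden * ratio = 3.4 * 1.17
= 3.978 m
Then, calculate the area:
Area = burden * spacing = 3.4 * 3.978
= 13.5252 m^2


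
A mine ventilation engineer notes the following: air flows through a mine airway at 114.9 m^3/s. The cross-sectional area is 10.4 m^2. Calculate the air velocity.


Velocity = flow rate / cross-sectional area
= 114.9 / 10.4
= 11.0481 m/s

11.0481 m/s


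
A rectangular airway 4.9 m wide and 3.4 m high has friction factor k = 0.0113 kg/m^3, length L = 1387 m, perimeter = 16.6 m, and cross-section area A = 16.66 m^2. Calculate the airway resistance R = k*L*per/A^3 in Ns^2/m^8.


0.0563 Ns^2/m^8

Compute the numerator:
k * L * per = 0.0113 * 1387 * 16.6
= 260.17346
Compute the denominator:
A^3 = 16.66^3 = 4624.076296
Resistance:
R = 260.17346 / 4624.076296
= 0.0563 Ns^2/m^8


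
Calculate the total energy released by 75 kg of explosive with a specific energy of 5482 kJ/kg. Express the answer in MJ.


Energy = mass * specific_energy / 1000
= 75 * 5482 / 1000
= 411150 / 1000
= 411.15 MJ

411.15 MJ


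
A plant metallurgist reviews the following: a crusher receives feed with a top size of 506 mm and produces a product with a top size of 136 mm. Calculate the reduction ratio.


Reduction ratio = feed size / product size
= 506 / 136
= 3.7206

3.7206


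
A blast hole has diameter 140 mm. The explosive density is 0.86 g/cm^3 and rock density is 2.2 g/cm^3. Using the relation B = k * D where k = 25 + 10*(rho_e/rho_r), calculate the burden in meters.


First, compute k:
rho_e / rho_r = 0.86 / 2.2 = 0.3909090909
k = 25 + 10 * 0.3909090909 = 28.90909091
Then, compute burden:
B = k * D / 1000 = 28.90909091 * 140 / 1000
= 4047.272727 / 1000
= 4.0473 m

4.0473 m


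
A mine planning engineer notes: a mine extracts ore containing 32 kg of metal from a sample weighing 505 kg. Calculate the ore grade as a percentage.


6.3366%

Ore grade = (metal mass / ore mass) * 100
= (32 / 505) * 100
= 0.06336633663 * 100
= 6.3366%


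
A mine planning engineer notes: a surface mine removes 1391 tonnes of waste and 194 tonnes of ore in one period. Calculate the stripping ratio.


7.1701

Stripping ratio = waste tonnage / ore tonnage
= 1391 / 194
= 7.1701


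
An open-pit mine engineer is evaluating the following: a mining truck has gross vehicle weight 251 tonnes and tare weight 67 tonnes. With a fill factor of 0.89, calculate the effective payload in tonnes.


163.76 tonnes

Maximum payload = gross - tare
= 251 - 67 = 184 tonnes
Effective payload = max payload * fill factor
= 184 * 0.89
= 163.76 tonnes


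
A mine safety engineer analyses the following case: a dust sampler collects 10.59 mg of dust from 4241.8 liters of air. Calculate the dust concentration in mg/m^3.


2.4966 mg/m^3

Convert liters to m^3: 1 m^3 = 1000 L
Concentration = mass / volume * 1000
= 10.59 / 4241.8 * 1000
= 0.00249658164 * 1000
= 2.4966 mg/m^3


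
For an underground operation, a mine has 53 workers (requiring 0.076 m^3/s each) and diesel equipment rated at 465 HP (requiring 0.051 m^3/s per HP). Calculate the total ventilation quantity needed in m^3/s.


Airflow for workers:
Q_people = 53 * 0.076 = 4.028 m^3/s
Airflow for diesel equipment:
Q_diesel = 465 * 0.051 = 23.715 m^3/s
Total ventilation:
Q_total = 4.028 + 23.715
= 27.743 m^3/s

27.743 m^3/s


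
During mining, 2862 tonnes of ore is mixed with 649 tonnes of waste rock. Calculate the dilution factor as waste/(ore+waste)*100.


Total material = ore + waste
= 2862 + 649 = 3511 tonnes
Dilution = waste / total * 100
= 649 / 3511 * 100
= 0.1848476218 * 100
= 18.4848%

18.4848%


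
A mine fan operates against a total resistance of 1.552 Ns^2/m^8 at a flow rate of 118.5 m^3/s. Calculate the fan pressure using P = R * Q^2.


Compute Q^2:
Q^2 = 118.5^2 = 14042.25
Compute pressure:
P = R * Q^2 = 1.552 * 14042.25
= 21793.572 Pa

21793.572 Pa


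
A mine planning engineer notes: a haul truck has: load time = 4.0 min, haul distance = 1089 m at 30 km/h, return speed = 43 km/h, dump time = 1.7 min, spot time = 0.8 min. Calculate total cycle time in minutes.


Convert haul speed to m/min: 30 * 1000/60 = 500 m/min
Haul time = 1089 / 500 = 2.178 min
Convert return speed to m/min: 43 * 1000/60 = 716.6666667 m/min
Return time = 1089 / 716.6666667 = 1.519534884 min
Total cycle time:
= 4.0 + 2.178 + 1.7 + 1.519534884 + 0.8
= 10.1975 min

10.1975 min


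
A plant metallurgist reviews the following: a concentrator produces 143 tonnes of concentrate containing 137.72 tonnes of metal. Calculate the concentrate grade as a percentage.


Grade = (metal in concentrate / concentrate mass) * 100
= (137.72 / 143) * 100
= 0.9630769231 * 100
= 96.3077%

96.3077%


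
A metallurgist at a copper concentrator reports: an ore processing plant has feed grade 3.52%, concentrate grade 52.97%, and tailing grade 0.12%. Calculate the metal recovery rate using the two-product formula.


96.8102%

Using the two-product formula:
R = 100 * c * (f - t) / (f * (c - t))
Numerator = 100 * 52.97 * (3.52 - 0.12)
= 100 * 52.97 * 3.4
= 18009.8
Denominator = 3.52 * (52.97 - 0.12)
= 3.52 * 52.85
= 186.032
R = 18009.8 / 186.032
= 96.8102%


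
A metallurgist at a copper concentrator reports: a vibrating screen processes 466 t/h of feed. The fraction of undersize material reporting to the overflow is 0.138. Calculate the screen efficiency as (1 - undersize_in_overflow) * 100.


Screen efficiency = (1 - fraction of undersize in overflow) * 100
= (1 - 0.138) * 100
= 0.862 * 100
= 86.2%

86.2%


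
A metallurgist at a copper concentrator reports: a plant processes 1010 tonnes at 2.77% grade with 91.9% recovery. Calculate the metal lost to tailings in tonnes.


Total metal in feed:
= 1010 * 2.77 / 100 = 27.977 tonnes
Metal recovered:
= 27.977 * 91.9 / 100 = 25.710863 tonnes
Metal lost to tailings:
= 27.977 - 25.710863
= 2.2661 tonnes

2.2661 tonnes


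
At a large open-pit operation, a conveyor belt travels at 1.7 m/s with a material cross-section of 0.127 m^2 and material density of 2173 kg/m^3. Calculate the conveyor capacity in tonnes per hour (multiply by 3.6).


1688.9425 t/h

Volumetric flow = speed * area
= 1.7 * 0.127 = 0.2159 m^3/s
Mass flow = volumetric * density
= 0.2159 * 2173 = 469.1507 kg/s
Convert to t/h: multiply by 3.6
Capacity = 469.1507 * 3.6
= 1688.9425 t/h


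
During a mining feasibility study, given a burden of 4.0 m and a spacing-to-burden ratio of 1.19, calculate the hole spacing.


4.76 m

Spacing = burden * ratio
= 4.0 * 1.19
= 4.76 m


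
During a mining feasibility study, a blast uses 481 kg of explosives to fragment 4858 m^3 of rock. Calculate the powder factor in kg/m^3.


0.099 kg/m^3

Powder factor = explosive mass / rock volume
= 481 / 4858
= 0.099 kg/m^3


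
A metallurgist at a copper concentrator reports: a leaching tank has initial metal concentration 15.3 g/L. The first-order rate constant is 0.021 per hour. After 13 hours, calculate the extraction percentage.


23.8907%

Compute the exponent:
-k * t = -0.021 * 13 = -0.273
Remaining concentration:
C = 15.3 * exp(-0.273)
= 15.3 * 0.7610927876
= 11.64471965 g/L
Extracted = 15.3 - 11.64471965 = 3.655280349 g/L
Extraction % = 3.655280349 / 15.3 * 100
= 23.8907%


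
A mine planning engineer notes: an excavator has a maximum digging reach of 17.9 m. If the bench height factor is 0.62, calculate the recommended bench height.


11.098 m

Bench height = reach * factor
= 17.9 * 0.62
= 11.098 m


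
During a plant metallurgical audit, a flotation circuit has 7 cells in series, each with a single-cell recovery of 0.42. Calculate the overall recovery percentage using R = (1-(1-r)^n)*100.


Complement of single-cell recovery:
1 - r = 1 - 0.42 = 0.58
Raise to power n:
(1 - r)^7 = 0.58^7 = 0.02207984168
Overall recovery:
R = (1 - 0.02207984168) * 100
= 97.792%

97.792%


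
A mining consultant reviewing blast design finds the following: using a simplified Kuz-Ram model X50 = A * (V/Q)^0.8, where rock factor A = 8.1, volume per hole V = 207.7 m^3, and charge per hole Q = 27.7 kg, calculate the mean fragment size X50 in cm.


40.5929 cm

Compute V/Q:
V/Q = 207.7 / 27.7 = 7.498194946
Raise to the power 0.8:
(V/Q)^0.8 = 7.498194946^0.8 = 5.011472851
Multiply by A:
X50 = 8.1 * 5.011472851
= 40.5929 cm


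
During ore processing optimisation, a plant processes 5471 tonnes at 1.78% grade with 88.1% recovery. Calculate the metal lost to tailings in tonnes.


11.5887 tonnes

Total metal in feed:
= 5471 * 1.78 / 100 = 97.3838 tonnes
Metal recovered:
= 97.3838 * 88.1 / 100 = 85.7951278 tonnes
Metal lost to tailings:
= 97.3838 - 85.7951278
= 11.5887 tonnes


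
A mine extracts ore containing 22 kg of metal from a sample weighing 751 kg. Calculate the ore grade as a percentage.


2.9294%

Ore grade = (metal mass / ore mass) * 100
= (22 / 751) * 100
= 0.0292942743 * 100
= 2.9294%


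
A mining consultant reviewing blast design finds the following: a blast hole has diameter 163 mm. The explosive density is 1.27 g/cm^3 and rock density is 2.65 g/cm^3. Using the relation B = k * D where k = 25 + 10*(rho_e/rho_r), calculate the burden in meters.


4.8562 m

First, compute k:
rho_e / rho_r = 1.27 / 2.65 = 0.479245283
k = 25 + 10 * 0.479245283 = 29.79245283
Then, compute burden:
B = k * D / 1000 = 29.79245283 * 163 / 1000
= 4856.169811 / 1000
= 4.8562 m


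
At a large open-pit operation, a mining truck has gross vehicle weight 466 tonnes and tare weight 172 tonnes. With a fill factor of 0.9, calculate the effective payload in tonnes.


264.6 tonnes

Maximum payload = gross - tare
= 466 - 172 = 294 tonnes
Effective payload = max payload * fill factor
= 294 * 0.9
= 264.6 tonnes


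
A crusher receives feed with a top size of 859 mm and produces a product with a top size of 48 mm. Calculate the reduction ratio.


Reduction ratio = feed size / product size
= 859 / 48
= 17.8958

17.8958


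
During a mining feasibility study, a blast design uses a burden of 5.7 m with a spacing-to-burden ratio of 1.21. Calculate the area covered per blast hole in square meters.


39.3129 m^2

First, find the spacing:
Spacing = burden * ratio = 5.7 * 1.21
= 6.897 m
Then, calculate the area:
Area = burden * spacing = 5.7 * 6.897
= 39.3129 m^2


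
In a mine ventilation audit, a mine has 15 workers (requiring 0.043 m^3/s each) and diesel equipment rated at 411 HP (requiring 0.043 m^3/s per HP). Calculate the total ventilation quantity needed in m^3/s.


18.318 m^3/s

Airflow for workers:
Q_people = 15 * 0.043 = 0.645 m^3/s
Airflow for diesel equipment:
Q_diesel = 411 * 0.043 = 17.673 m^3/s
Total ventilation:
Q_total = 0.645 + 17.673
= 18.318 m^3/s


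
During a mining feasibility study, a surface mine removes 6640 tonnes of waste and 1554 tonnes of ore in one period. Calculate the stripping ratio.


Stripping ratio = waste tonnage / ore tonnage
= 6640 / 1554
= 4.2728

4.2728


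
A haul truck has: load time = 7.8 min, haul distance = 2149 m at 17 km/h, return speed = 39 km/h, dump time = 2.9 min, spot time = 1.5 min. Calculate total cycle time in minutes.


23.0909 min

Convert haul speed to m/min: 17 * 1000/60 = 283.3333333 m/min
Haul time = 2149 / 283.3333333 = 7.584705882 min
Convert return speed to m/min: 39 * 1000/60 = 650 m/min
Return time = 2149 / 650 = 3.306153846 min
Total cycle time:
= 7.8 + 7.584705882 + 2.9 + 3.306153846 + 1.5
= 23.0909 min


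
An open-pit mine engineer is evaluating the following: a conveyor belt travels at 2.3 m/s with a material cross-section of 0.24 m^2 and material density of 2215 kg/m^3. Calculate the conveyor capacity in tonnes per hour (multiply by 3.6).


Volumetric flow = speed * area
= 2.3 * 0.24 = 0.552 m^3/s
Mass flow = volumetric * density
= 0.552 * 2215 = 1222.68 kg/s
Convert to t/h: multiply by 3.6
Capacity = 1222.68 * 3.6
= 4401.648 t/h

4401.648 t/h


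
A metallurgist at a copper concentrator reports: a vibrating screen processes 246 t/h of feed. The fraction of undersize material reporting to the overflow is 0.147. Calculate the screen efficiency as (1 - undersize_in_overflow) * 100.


85.3%

Screen efficiency = (1 - fraction of undersize in overflow) * 100
= (1 - 0.147) * 100
= 0.853 * 100
= 85.3%


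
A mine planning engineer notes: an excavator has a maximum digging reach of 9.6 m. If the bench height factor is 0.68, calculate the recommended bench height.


Bench height = reach * factor
= 9.6 * 0.68
= 6.528 m

6.528 m


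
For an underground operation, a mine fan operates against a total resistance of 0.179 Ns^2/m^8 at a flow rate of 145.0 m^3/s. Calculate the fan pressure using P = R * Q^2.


Compute Q^2:
Q^2 = 145.0^2 = 21025.0
Compute pressure:
P = R * Q^2 = 0.179 * 21025.0
= 3763.475 Pa

3763.475 Pa


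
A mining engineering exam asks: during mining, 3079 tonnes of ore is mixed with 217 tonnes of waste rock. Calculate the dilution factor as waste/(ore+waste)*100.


Total material = ore + waste
= 3079 + 217 = 3296 tonnes
Dilution = waste / total * 100
= 217 / 3296 * 100
= 0.06583737864 * 100
= 6.5837%

6.5837%


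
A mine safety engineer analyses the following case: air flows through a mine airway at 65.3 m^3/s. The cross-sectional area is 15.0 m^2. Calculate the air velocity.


Velocity = flow rate / cross-sectional area
= 65.3 / 15.0
= 4.3533 m/s

4.3533 m/s


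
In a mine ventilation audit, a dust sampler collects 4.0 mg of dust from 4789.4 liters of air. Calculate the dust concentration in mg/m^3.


0.8352 mg/m^3

Convert liters to m^3: 1 m^3 = 1000 L
Concentration = mass / volume * 1000
= 4.0 / 4789.4 * 1000
= 0.0008351776841 * 1000
= 0.8352 mg/m^3


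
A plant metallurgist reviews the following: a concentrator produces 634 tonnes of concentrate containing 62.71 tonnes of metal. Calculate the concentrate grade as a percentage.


9.8912%

Grade = (metal in concentrate / concentrate mass) * 100
= (62.71 / 634) * 100
= 0.09891167192 * 100
= 9.8912%


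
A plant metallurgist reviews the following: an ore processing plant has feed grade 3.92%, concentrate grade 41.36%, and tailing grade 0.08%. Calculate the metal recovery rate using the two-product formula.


98.149%

Using the two-product formula:
R = 100 * c * (f - t) / (f * (c - t))
Numerator = 100 * 41.36 * (3.92 - 0.08)
= 100 * 41.36 * 3.84
= 15882.24
Denominator = 3.92 * (41.36 - 0.08)
= 3.92 * 41.28
= 161.8176
R = 15882.24 / 161.8176
= 98.149%


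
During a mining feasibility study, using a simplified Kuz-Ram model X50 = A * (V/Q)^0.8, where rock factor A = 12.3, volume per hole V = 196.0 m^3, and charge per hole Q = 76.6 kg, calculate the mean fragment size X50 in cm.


Compute V/Q:
V/Q = 196.0 / 76.6 = 2.558746736
Raise to the power 0.8:
(V/Q)^0.8 = 2.558746736^0.8 = 2.120419753
Multiply by A:
X50 = 12.3 * 2.120419753
= 26.0812 cm

26.0812 cm


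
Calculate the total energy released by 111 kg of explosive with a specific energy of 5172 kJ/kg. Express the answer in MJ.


574.092 MJ

Energy = mass * specific_energy / 1000
= 111 * 5172 / 1000
= 574092 / 1000
= 574.092 MJ


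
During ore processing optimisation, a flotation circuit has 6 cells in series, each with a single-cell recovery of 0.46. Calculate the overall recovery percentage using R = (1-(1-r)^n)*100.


97.5205%

Complement of single-cell recovery:
1 - r = 1 - 0.46 = 0.54
Raise to power n:
(1 - r)^6 = 0.54^6 = 0.0247949113
Overall recovery:
R = (1 - 0.0247949113) * 100
= 97.5205%


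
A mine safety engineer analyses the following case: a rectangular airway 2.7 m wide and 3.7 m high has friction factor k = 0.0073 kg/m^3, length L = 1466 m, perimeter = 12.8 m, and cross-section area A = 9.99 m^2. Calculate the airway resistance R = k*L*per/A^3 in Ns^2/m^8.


0.1374 Ns^2/m^8

Compute the numerator:
k * L * per = 0.0073 * 1466 * 12.8
= 136.98304
Compute the denominator:
A^3 = 9.99^3 = 997.002999
Resistance:
R = 136.98304 / 997.002999
= 0.1374 Ns^2/m^8


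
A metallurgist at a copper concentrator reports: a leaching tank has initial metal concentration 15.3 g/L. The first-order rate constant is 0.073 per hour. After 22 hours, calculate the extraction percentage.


79.9311%

Compute the exponent:
-k * t = -0.073 * 22 = -1.606
Remaining concentration:
C = 15.3 * exp(-1.606)
= 15.3 * 0.2006887658
= 3.070538116 g/L
Extracted = 15.3 - 3.070538116 = 12.22946188 g/L
Extraction % = 12.22946188 / 15.3 * 100
= 79.9311%


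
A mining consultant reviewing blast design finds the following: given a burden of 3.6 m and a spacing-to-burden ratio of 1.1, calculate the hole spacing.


Spacing = burden * ratio
= 3.6 * 1.1
= 3.96 m

3.96 m


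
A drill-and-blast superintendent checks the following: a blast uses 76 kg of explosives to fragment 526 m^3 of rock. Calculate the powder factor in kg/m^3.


0.1445 kg/m^3

Powder factor = explosive mass / rock volume
= 76 / 526
= 0.1445 kg/m^3


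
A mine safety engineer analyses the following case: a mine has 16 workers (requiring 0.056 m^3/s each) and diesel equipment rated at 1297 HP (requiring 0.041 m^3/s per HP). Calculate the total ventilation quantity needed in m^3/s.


54.073 m^3/s

Airflow for workers:
Q_people = 16 * 0.056 = 0.896 m^3/s
Airflow for diesel equipment:
Q_diesel = 1297 * 0.041 = 53.177 m^3/s
Total ventilation:
Q_total = 0.896 + 53.177
= 54.073 m^3/s


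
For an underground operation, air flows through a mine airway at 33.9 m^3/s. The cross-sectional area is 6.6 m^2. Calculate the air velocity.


5.1364 m/s

Velocity = flow rate / cross-sectional area
= 33.9 / 6.6
= 5.1364 m/s


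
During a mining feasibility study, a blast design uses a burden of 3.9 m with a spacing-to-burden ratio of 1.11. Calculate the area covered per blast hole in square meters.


First, find the spacing:
Spacing = burden * ratio = 3.9 * 1.11
= 4.329 m
Then, calculate the area:
Area = burden * spacing = 3.9 * 4.329
= 16.8831 m^2

16.8831 m^2


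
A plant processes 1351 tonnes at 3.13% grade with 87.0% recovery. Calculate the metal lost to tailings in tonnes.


Total metal in feed:
= 1351 * 3.13 / 100 = 42.2863 tonnes
Metal recovered:
= 42.2863 * 87.0 / 100 = 36.789081 tonnes
Metal lost to tailings:
= 42.2863 - 36.789081
= 5.4972 tonnes

5.4972 tonnes


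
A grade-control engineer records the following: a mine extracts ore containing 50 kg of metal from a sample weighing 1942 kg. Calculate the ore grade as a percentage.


Ore grade = (metal mass / ore mass) * 100
= (50 / 1942) * 100
= 0.02574665294 * 100
= 2.5747%

2.5747%


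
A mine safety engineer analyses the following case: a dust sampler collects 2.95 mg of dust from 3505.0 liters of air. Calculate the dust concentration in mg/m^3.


0.8417 mg/m^3

Convert liters to m^3: 1 m^3 = 1000 L
Concentration = mass / volume * 1000
= 2.95 / 3505.0 * 1000
= 0.0008416547789 * 1000
= 0.8417 mg/m^3


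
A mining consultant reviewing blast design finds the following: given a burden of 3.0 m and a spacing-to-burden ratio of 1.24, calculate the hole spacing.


3.72 m

Spacing = burden * ratio
= 3.0 * 1.24
= 3.72 m


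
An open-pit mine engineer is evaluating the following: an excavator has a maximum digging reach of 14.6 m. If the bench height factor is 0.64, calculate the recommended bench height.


Bench height = reach * factor
= 14.6 * 0.64
= 9.344 m

9.344 m


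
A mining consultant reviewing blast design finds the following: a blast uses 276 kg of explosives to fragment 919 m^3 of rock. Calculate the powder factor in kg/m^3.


Powder factor = explosive mass / rock volume
= 276 / 919
= 0.3003 kg/m^3

0.3003 kg/m^3


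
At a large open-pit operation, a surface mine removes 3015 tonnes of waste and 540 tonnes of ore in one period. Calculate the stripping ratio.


Stripping ratio = waste tonnage / ore tonnage
= 3015 / 540
= 5.5833

5.5833


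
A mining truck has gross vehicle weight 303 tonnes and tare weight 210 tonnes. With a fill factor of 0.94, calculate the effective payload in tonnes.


87.42 tonnes

Maximum payload = gross - tare
= 303 - 210 = 93 tonnes
Effective payload = max payload * fill factor
= 93 * 0.94
= 87.42 tonnes


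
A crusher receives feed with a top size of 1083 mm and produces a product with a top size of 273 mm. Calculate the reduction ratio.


3.967

Reduction ratio = feed size / product size
= 1083 / 273
= 3.967


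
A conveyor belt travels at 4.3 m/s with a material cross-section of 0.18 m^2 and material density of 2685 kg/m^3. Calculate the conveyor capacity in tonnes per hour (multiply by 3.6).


7481.484 t/h

Volumetric flow = speed * area
= 4.3 * 0.18 = 0.774 m^3/s
Mass flow = volumetric * density
= 0.774 * 2685 = 2078.19 kg/s
Convert to t/h: multiply by 3.6
Capacity = 2078.19 * 3.6
= 7481.484 t/h


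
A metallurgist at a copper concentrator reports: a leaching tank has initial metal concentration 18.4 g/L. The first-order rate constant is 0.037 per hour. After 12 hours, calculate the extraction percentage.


35.8535%

Compute the exponent:
-k * t = -0.037 * 12 = -0.444
Remaining concentration:
C = 18.4 * exp(-0.444)
= 18.4 * 0.6414654208
= 11.80296374 g/L
Extracted = 18.4 - 11.80296374 = 6.597036257 g/L
Extraction % = 6.597036257 / 18.4 * 100
= 35.8535%


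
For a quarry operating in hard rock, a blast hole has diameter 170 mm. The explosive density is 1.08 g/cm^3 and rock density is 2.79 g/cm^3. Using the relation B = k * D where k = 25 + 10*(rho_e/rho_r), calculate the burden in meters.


4.9081 m

First, compute k:
rho_e / rho_r = 1.08 / 2.79 = 0.3870967742
k = 25 + 10 * 0.3870967742 = 28.87096774
Then, compute burden:
B = k * D / 1000 = 28.87096774 * 170 / 1000
= 4908.064516 / 1000
= 4.9081 m


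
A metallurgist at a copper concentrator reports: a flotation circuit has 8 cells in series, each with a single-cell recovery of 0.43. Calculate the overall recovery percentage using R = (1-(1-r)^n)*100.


98.8857%

Complement of single-cell recovery:
1 - r = 1 - 0.43 = 0.57
Raise to power n:
(1 - r)^8 = 0.57^8 = 0.01114291571
Overall recovery:
R = (1 - 0.01114291571) * 100
= 98.8857%


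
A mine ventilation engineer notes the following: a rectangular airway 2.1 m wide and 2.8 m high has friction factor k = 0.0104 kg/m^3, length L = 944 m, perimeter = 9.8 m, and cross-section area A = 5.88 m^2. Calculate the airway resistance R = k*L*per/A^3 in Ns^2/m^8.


Compute the numerator:
k * L * per = 0.0104 * 944 * 9.8
= 96.21248
Compute the denominator:
A^3 = 5.88^3 = 203.297472
Resistance:
R = 96.21248 / 203.297472
= 0.4733 Ns^2/m^8

0.4733 Ns^2/m^8


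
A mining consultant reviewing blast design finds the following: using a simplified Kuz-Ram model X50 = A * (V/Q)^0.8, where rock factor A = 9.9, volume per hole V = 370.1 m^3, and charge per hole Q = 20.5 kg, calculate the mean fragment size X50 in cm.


100.2045 cm

Compute V/Q:
V/Q = 370.1 / 20.5 = 18.05365854
Raise to the power 0.8:
(V/Q)^0.8 = 18.05365854^0.8 = 10.12167013
Multiply by A:
X50 = 9.9 * 10.12167013
= 100.2045 cm


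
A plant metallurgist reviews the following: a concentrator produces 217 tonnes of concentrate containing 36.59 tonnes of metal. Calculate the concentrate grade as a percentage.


Grade = (metal in concentrate / concentrate mass) * 100
= (36.59 / 217) * 100
= 0.1686175115 * 100
= 16.8618%

16.8618%


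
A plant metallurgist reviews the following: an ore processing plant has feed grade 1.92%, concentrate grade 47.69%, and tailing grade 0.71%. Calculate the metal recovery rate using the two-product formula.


63.9733%

Using the two-product formula:
R = 100 * c * (f - t) / (f * (c - t))
Numerator = 100 * 47.69 * (1.92 - 0.71)
= 100 * 47.69 * 1.21
= 5770.49
Denominator = 1.92 * (47.69 - 0.71)
= 1.92 * 46.98
= 90.2016
R = 5770.49 / 90.2016
= 63.9733%


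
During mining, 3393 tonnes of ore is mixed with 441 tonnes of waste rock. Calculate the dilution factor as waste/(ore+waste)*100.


Total material = ore + waste
= 3393 + 441 = 3834 tonnes
Dilution = waste / total * 100
= 441 / 3834 * 100
= 0.1150234742 * 100
= 11.5023%

11.5023%


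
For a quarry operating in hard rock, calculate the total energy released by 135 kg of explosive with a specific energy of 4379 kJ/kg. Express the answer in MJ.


Energy = mass * specific_energy / 1000
= 135 * 4379 / 1000
= 591165 / 1000
= 591.165 MJ

591.165 MJ


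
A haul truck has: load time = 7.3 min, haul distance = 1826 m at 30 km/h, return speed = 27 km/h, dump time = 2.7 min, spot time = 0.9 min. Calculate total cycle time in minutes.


18.6098 min

Convert haul speed to m/min: 30 * 1000/60 = 500 m/min
Haul time = 1826 / 500 = 3.652 min
Convert return speed to m/min: 27 * 1000/60 = 450 m/min
Return time = 1826 / 450 = 4.057777778 min
Total cycle time:
= 7.3 + 3.652 + 2.7 + 4.057777778 + 0.9
= 18.6098 min


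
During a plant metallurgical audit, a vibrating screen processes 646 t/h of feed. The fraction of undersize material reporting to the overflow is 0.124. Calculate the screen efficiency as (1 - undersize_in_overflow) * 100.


Screen efficiency = (1 - fraction of undersize in overflow) * 100
= (1 - 0.124) * 100
= 0.876 * 100
= 87.6%

87.6%


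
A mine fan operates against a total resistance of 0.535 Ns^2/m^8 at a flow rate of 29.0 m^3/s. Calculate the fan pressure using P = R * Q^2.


Compute Q^2:
Q^2 = 29.0^2 = 841.0
Compute pressure:
P = R * Q^2 = 0.535 * 841.0
= 449.935 Pa

449.935 Pa


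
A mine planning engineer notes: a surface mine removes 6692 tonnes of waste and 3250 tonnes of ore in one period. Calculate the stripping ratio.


2.0591

Stripping ratio = waste tonnage / ore tonnage
= 6692 / 3250
= 2.0591


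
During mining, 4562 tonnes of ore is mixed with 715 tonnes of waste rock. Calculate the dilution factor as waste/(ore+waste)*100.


Total material = ore + waste
= 4562 + 715 = 5277 tonnes
Dilution = waste / total * 100
= 715 / 5277 * 100
= 0.1354936517 * 100
= 13.5494%

13.5494%


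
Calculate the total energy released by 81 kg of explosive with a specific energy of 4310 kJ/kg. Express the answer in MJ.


Energy = mass * specific_energy / 1000
= 81 * 4310 / 1000
= 349110 / 1000
= 349.11 MJ

349.11 MJ


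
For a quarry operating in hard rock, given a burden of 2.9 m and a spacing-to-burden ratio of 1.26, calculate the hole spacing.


3.654 m

Spacing = burden * ratio
= 2.9 * 1.26
= 3.654 m


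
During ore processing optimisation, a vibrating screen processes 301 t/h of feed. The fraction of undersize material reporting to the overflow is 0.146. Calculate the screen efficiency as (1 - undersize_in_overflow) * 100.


85.4%

Screen efficiency = (1 - fraction of undersize in overflow) * 100
= (1 - 0.146) * 100
= 0.854 * 100
= 85.4%


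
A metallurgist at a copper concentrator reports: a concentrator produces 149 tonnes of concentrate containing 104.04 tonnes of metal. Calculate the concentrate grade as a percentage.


Grade = (metal in concentrate / concentrate mass) * 100
= (104.04 / 149) * 100
= 0.6982550336 * 100
= 69.8255%

69.8255%


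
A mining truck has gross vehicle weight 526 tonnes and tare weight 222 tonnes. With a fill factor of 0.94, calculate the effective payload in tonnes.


Maximum payload = gross - tare
= 526 - 222 = 304 tonnes
Effective payload = max payload * fill factor
= 304 * 0.94
= 285.76 tonnes

285.76 tonnes


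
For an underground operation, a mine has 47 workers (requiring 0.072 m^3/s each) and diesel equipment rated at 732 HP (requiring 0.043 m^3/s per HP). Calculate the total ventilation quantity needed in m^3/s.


Airflow for workers:
Q_people = 47 * 0.072 = 3.384 m^3/s
Airflow for diesel equipment:
Q_diesel = 732 * 0.043 = 31.476 m^3/s
Total ventilation:
Q_total = 3.384 + 31.476
= 34.86 m^3/s

34.86 m^3/s


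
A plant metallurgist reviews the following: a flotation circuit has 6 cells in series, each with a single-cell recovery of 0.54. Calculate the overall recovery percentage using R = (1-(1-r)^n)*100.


99.0526%

Complement of single-cell recovery:
1 - r = 1 - 0.54 = 0.46
Raise to power n:
(1 - r)^6 = 0.46^6 = 0.009474296896
Overall recovery:
R = (1 - 0.009474296896) * 100
= 99.0526%


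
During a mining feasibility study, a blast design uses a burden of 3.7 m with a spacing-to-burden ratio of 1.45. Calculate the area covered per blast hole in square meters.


19.8505 m^2

First, find the spacing:
Spacing = burden * ratio = 3.7 * 1.45
= 5.365 m
Then, calculate the area:
Area = burden * spacing = 3.7 * 5.365
= 19.8505 m^2


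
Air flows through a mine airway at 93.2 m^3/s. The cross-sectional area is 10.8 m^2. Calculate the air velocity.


Velocity = flow rate / cross-sectional area
= 93.2 / 10.8
= 8.6296 m/s

8.6296 m/s


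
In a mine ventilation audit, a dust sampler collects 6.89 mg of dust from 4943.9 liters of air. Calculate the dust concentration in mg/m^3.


1.3936 mg/m^3

Convert liters to m^3: 1 m^3 = 1000 L
Concentration = mass / volume * 1000
= 6.89 / 4943.9 * 1000
= 0.001393636603 * 1000
= 1.3936 mg/m^3


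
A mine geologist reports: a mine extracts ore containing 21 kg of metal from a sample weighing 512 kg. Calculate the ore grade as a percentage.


Ore grade = (metal mass / ore mass) * 100
= (21 / 512) * 100
= 0.041015625 * 100
= 4.1016%

4.1016%


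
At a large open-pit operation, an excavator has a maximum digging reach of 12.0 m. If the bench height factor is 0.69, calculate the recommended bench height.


8.28 m

Bench height = reach * factor
= 12.0 * 0.69
= 8.28 m


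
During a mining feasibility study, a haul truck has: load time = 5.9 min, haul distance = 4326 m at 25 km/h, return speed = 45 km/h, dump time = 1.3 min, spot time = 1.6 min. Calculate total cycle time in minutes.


24.9504 min

Convert haul speed to m/min: 25 * 1000/60 = 416.6666667 m/min
Haul time = 4326 / 416.6666667 = 10.3824 min
Convert return speed to m/min: 45 * 1000/60 = 750 m/min
Return time = 4326 / 750 = 5.768 min
Total cycle time:
= 5.9 + 10.3824 + 1.3 + 5.768 + 1.6
= 24.9504 min
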